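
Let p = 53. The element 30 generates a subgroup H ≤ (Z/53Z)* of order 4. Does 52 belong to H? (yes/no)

yes

⟨30⟩ has order 4; its elements mod 53 are {1, 23, 30, 52}.
52 is in this set.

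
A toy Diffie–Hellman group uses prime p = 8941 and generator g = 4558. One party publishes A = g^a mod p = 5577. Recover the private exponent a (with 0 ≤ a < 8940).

3028

Baby-step giant-step with m = ceil(sqrt(8940)) = 95.
Baby table (4558^j mod 8941 for j=0..94):
  0:1  1:4558  2:5421  3:4935  4:7115  5:1163  6:7882  7:1218
  8:8224  9:4320  10:2478  11:2241  12:3856  13:6583  14:8259  15:2912
  16:4452  17:5087  18:2533  19:2583  20:6958  21:837  22:6180  23:4290
  24:8794  25:549  26:7803  27:7717  28:192  29:7859  30:3676  31:8715
  32:7048  33:8712  34:2315  35:1390  36:5392  37:6868  38:1903  39:1104
  40:7190  41:3255  42:3171  43:4762  44:5389  45:2135  46:3522  47:4181
  48:3727  49:8707  50:6348  51:1108  52:7540  53:7057  54:5029  55:6399
  56:1100  57:6840  58:8394  59:1313  60:3125  61:737  62:6371  63:7591
  64:7049  65:4329  66:7736  67:6325  68:3566  69:8031  70:844  71:2322
  72:6473  73:7575  74:5649  75:7003  76:304  77:8718  78:2840  79:7093
  80:8179  81:4853  82:8881  83:3691  84:5557  85:7894  86:2268  87:1748
  88:953  89:7389  90:7256  91:89  92:3317  93:8596  94:1106
Giant step factor: 4558^(-95) ≡ 3750 (mod 8941).
Scan 5577·3750^i mod 8941 for i = 0, 1, …:
  i=0: 5577   i=1: 751   i=2: 8776   i=3: 7120
  i=4: 2174   i=5: 7249   i=6: 3110   i=7: 3436
  i=8: 1019   i=9: 3443     …   i=30: 3575
  i=31: 3691
Match at i=31, j=83: a = 31·95 + 83 = 3028.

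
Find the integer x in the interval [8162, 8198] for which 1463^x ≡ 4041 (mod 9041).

8182

Compute 1463^8162 mod 9041 = 4229, then multiply by 1463 repeatedly:
  1463^8162=4229  1463^8163=2983  1463^8164=6367  1463^8165=2691  1463^8166=4098
  1463^8167=1191  1463^8168=6561  1463^8169=6242  1463^8170=636  1463^8171=8286
  1463^8172=7478  1463^8173=704  1463^8174=8319  1463^8175=1511  1463^8176=4589
  1463^8177=5285  1463^8178=1900  1463^8179=4113  1463^8180=5054  1463^8181=7505
  1463^8182=4041
Found 4041 at exponent 8182.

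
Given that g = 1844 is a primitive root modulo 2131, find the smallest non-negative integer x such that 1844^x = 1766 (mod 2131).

1032

Baby-step giant-step with m = ceil(sqrt(2130)) = 47.
Baby table (1844^j mod 2131 for j=0..46):
  0:1  1:1844  2:1391  3:1411  4:2064  5:50  6:567  7:1358
  8:227  9:912  10:369  11:647  12:1839  13:695  14:849  15:1402
  16:385  17:317  18:654  19:1961  20:1908  21:71  22:933  23:735
  24:24  25:1636  26:1419  27:1899  28:523  29:1200  30:822  31:627
  32:1186  33:578  34:332  35:611  36:1516  37:1763  38:1197  39:1683
  40:716  41:1215  42:779  43:182  44:1041  45:1704  46:1082
Giant step factor: 1844^(-47) ≡ 18 (mod 2131).
Scan 1766·18^i mod 2131 for i = 0, 1, …:
  i=0: 1766   i=1: 1954   i=2: 1076   i=3: 189
  i=4: 1271   i=5: 1568   i=6: 521   i=7: 854
  i=8: 455   i=9: 1797     …   i=20: 805
  i=21: 1704
Match at i=21, j=45: x = 21·47 + 45 = 1032.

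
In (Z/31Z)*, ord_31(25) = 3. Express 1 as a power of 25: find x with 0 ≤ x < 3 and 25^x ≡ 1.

Successive powers of 25 modulo 31:
  25^0=1
So 25^0 ≡ 1 (mod 31), giving x = 0.

0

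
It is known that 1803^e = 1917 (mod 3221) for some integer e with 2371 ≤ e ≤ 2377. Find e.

Compute 1803^2371 mod 3221 = 1527, then multiply by 1803 repeatedly:
  1803^2371=1527  1803^2372=2447  1803^2373=2392  1803^2374=3078  1803^2375=3072
  1803^2376=1917
Found 1917 at exponent 2376.

2376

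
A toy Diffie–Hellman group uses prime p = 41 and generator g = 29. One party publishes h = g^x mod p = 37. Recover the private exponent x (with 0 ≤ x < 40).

16

Successive powers of 29 modulo 41:
  29^0=1  29^1=29  29^2=21  29^3=35  29^4=31  29^5=38
  29^6=36  29^7=19  29^8=18  29^9=30  29^10=9  29^11=15
  29^12=25  29^13=28  29^14=33  29^15=14  29^16=37
So 29^16 ≡ 37 (mod 41), giving x = 16.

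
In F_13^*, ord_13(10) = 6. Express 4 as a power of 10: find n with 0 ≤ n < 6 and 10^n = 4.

5

Successive powers of 10 modulo 13:
  10^0=1  10^1=10  10^2=9  10^3=12  10^4=3  10^5=4
So 10^5 ≡ 4 (mod 13), giving n = 5.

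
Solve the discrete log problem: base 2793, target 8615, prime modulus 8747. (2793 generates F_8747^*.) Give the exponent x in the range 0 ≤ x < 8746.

Baby-step giant-step with m = ceil(sqrt(8746)) = 94.
Baby table (2793^j mod 8747 for j=0..93):
  0:1  1:2793  2:7272  3:162  4:6369  5:5966  6:3  7:8379
  8:4322  9:486  10:1613  11:404  12:9  13:7643  14:4219  15:1458
  16:4839  17:1212  18:27  19:5435  20:3910  21:4374  22:5770  23:3636
  24:81  25:7558  26:2983  27:4375  28:8563  29:2161  30:243  31:5180
  32:202  33:4378  34:8195  35:6483  36:729  37:6793  38:606  39:4387
  40:7091  41:1955  42:2187  43:2885  44:1818  45:4414  46:3779  47:5865
  48:6561  49:8655  50:5454  51:4495  52:2590  53:101  54:2189  55:8471
  56:7615  57:4738  58:7770  59:303  60:6567  61:7919  62:5351  63:5467
  64:5816  65:909  66:2207  67:6263  68:7306  69:7654  70:8701  71:2727
  72:6621  73:1295  74:4424  75:5468  76:8609  77:8181  78:2369  79:3885
  80:4525  81:7657  82:8333  83:7049  84:7107  85:2908  86:4828  87:5477
  88:7505  89:3653  90:3827  91:8724  92:5737  93:7684
Giant step factor: 2793^(-94) ≡ 4181 (mod 8747).
Scan 8615·4181^i mod 8747 for i = 0, 1, …:
  i=0: 8615   i=1: 7916   i=2: 6895   i=3: 6630
  i=4: 787   i=5: 1575   i=6: 7331   i=7: 1423
  i=8: 1603   i=9: 1941     …   i=75: 8196
  i=76: 5477
Match at i=76, j=87: x = 76·94 + 87 = 7231.

7231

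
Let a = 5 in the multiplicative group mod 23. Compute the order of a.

The order of 5 must divide p − 1 = 22 = 2 · 11.
Divisors: 1, 2, 11, 22.
Check each in increasing order: 5^1 ≡ 5;  5^2 ≡ 2;  5^11 ≡ 22;  5^22 ≡ 1.
Smallest exponent giving 1 is 22.

22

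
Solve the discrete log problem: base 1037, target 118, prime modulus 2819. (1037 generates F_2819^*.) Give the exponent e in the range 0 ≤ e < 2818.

Baby-step giant-step with m = ceil(sqrt(2818)) = 54.
Baby table (1037^j mod 2819 for j=0..53):
  0:1  1:1037  2:1330  3:719  4:1387  5:629  6:1084  7:2146
  8:1211  9:1352  10:981  11:2457  12:2352  13:589  14:1889  15:2507
  16:641  17:2252  18:1192  19:1382  20:1082  21:72  22:1370  23:2733
  24:1026  25:1199  26:184  27:1935  28:2286  29:2622  30:1498  31:157
  32:2126  33:204  34:123  35:696  36:88  37:1048  38:1461  39:1254
  40:839  41:1791  42:2365  43:2794  44:2265  45:578  46:1758  47:1972
  48:1189  49:1090  50:2730  51:734  52:28  53:846
Giant step factor: 1037^(-54) ≡ 1564 (mod 2819).
Scan 118·1564^i mod 2819 for i = 0, 1, …:
  i=0: 118   i=1: 1317   i=2: 1918   i=3: 336
  i=4: 1170   i=5: 349   i=6: 1769   i=7: 1277
  i=8: 1376   i=9: 1167     …   i=21: 1019
  i=22: 981
Match at i=22, j=10: e = 22·54 + 10 = 1198.

1198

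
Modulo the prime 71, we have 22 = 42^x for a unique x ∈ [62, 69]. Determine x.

Compute 42^62 mod 71 = 19, then multiply by 42 repeatedly:
  42^62=19  42^63=17  42^64=4  42^65=26  42^66=27
  42^67=69  42^68=58  42^69=22
Found 22 at exponent 69.

69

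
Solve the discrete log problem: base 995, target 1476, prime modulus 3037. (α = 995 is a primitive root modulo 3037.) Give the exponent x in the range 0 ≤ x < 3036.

2139

Baby-step giant-step with m = ceil(sqrt(3036)) = 56.
Baby table (995^j mod 3037 for j=0..55):
  0:1  1:995  2:3000  3:2666  4:1369  5:1579  6:976  7:2317
  8:332  9:2344  10:2901  11:1345  12:1995  13:1864  14:2110  15:883
  16:892  17:736  18:403  19:101  20:274  21:2337  22:2010  23:1604
  24:1555  25:1392  26:168  27:125  28:2895  29:1449  30:2217  31:1053
  32:3007  33:520  34:1110  35:2019  36:1448  37:1222  38:1090  39:341
  40:2188  41:2568  42:1043  43:2168  44:890  45:1783  46:477  47:843
  48:573  49:2216  50:58  51:7  52:891  53:2778  54:440  55:472
Giant step factor: 995^(-56) ≡ 2241 (mod 3037).
Scan 1476·2241^i mod 3037 for i = 0, 1, …:
  i=0: 1476   i=1: 423   i=2: 399   i=3: 1281
  i=4: 756   i=5: 2587   i=6: 2871   i=7: 1545
  i=8: 165   i=9: 2288     …   i=37: 170
  i=38: 1345
Match at i=38, j=11: x = 38·56 + 11 = 2139.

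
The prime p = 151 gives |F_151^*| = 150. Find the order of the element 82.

The order of 82 must divide p − 1 = 150 = 2 · 3 · 5^2.
Divisors: 1, 2, 3, 5, 6, 10, 15, 25, 30, 50, 75, 150.
Check each in increasing order: 82^1 ≡ 82;  82^2 ≡ 80;  82^3 ≡ 67;  82^5 ≡ 75;  82^6 ≡ 110;  82^10 ≡ 38;  82^15 ≡ 132;  82^25 ≡ 33;  82^30 ≡ 59;  82^50 ≡ 32;  82^75 ≡ 150;  82^150 ≡ 1.
Smallest exponent giving 1 is 150.

150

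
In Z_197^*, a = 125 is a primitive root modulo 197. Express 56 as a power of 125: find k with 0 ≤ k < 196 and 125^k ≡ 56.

107

Baby-step giant-step with m = ceil(sqrt(196)) = 14.
Baby table (125^j mod 197 for j=0..13):
  0:1  1:125  2:62  3:67  4:101  5:17  6:155  7:69
  8:154  9:141  10:92  11:74  12:188  13:57
Giant step factor: 125^(-14) ≡ 6 (mod 197).
Scan 56·6^i mod 197 for i = 0, 1, …:
  i=0: 56   i=1: 139   i=2: 46   i=3: 79
  i=4: 80   i=5: 86   i=6: 122   i=7: 141
Match at i=7, j=9: k = 7·14 + 9 = 107.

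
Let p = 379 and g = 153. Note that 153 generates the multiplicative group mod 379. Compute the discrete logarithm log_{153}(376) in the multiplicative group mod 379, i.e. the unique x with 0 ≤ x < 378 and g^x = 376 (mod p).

Baby-step giant-step with m = ceil(sqrt(378)) = 20.
Baby table (153^j mod 379 for j=0..19):
  0:1  1:153  2:290  3:27  4:341  5:250  6:350  7:111
  8:307  9:354  10:344  11:330  12:83  13:192  14:193  15:346
  16:257  17:284  18:246  19:117
Giant step factor: 153^(-20) ≡ 56 (mod 379).
Scan 376·56^i mod 379 for i = 0, 1, …:
  i=0: 376   i=1: 211   i=2: 67   i=3: 341
Match at i=3, j=4: x = 3·20 + 4 = 64.

64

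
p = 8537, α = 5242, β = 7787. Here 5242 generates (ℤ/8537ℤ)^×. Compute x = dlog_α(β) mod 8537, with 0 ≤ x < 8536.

Baby-step giant-step with m = ceil(sqrt(8536)) = 93.
Baby table (5242^j mod 8537 for j=0..92):
  0:1  1:5242  2:6498  3:8423  4:2  5:1947  6:4459  7:8309
  8:4  9:3894  10:381  11:8081  12:8  13:7788  14:762  15:7625
  16:16  17:7039  18:1524  19:6713  20:32  21:5541  22:3048  23:4889
  24:64  25:2545  26:6096  27:1241  28:128  29:5090  30:3655  31:2482
  32:256  33:1643  34:7310  35:4964  36:512  37:3286  38:6083  39:1391
  40:1024  41:6572  42:3629  43:2782  44:2048  45:4607  46:7258  47:5564
  48:4096  49:677  50:5979  51:2591  52:8192  53:1354  54:3421  55:5182
  56:7847  57:2708  58:6842  59:1827  60:7157  61:5416  62:5147  63:3654
  64:5777  65:2295  66:1757  67:7308  68:3017  69:4590  70:3514  71:6079
  72:6034  73:643  74:7028  75:3621  76:3531  77:1286  78:5519  79:7242
  80:7062  81:2572  82:2501  83:5947  84:5587  85:5144  86:5002  87:3357
  88:2637  89:1751  90:1467  91:6714  92:5274
Giant step factor: 5242^(-93) ≡ 607 (mod 8537).
Scan 7787·607^i mod 8537 for i = 0, 1, …:
  i=0: 7787   i=1: 5748   i=2: 5940   i=3: 2966
  i=4: 7592   i=5: 6901   i=6: 5777
Match at i=6, j=64: x = 6·93 + 64 = 622.

622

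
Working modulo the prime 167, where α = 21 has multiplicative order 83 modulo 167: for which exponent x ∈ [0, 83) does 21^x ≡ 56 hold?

16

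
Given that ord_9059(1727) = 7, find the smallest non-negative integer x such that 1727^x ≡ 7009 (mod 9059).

3

Successive powers of 1727 modulo 9059:
  1727^0=1  1727^1=1727  1727^2=2118  1727^3=7009
So 1727^3 ≡ 7009 (mod 9059), giving x = 3.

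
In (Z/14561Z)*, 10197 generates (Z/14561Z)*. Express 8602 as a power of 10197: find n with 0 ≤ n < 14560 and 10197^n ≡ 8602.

14021

Baby-step giant-step with m = ceil(sqrt(14560)) = 121.
Baby table (10197^j mod 14561 for j=0..120):
  0:1  1:10197  2:13269  3:3181  4:9310  5:10911  6:13427  7:12597
  8:9028  9:3874  10:13746  11:3776  12:4588  13:13904  14:13192  15:4306
  16:6867  17:13511  18:10046  19:2427  20:8980  21:9492  22:2957  23:11259
  24:9099  25:14372  26:9380  27:11212  28:10353  29:2291  30:5483  31:10472
  32:7171  33:11906  34:10425  35:8425  36:14386  37:6528  38:7685  39:11204
  40:1582  41:12627  42:9157  43:8797  44:7249  45:6417  46:11576  47:9006
  48:12516  49:13048  50:6599  51:3622  52:6838  53:9018  54:3831  55:12105
  56:1088  57:13415  58:6721  59:9971  60:9385  61:3953  62:3893  63:3635
  64:8350  65:6783  66:1501  67:2086  68:11882  69:13234  70:10311  71:10847
  72:1503  73:7919  74:9298  75:5035  76:14370  77:3547  78:13796  79:3991
  80:12793  81:12783  82:12740  83:11099  84:8411  85:2677  86:10055  87:6834
  88:11913  89:8999  90:13942  91:7531  92:13454  93:11257  94:3266  95:2395
  96:3018  97:7153  98:3092  99:4559  100:9411  101:6977  102:13984  103:13536
  104:2873  105:13810  106:1139  107:9266  108:13634  109:12031  110:3682  111:7096
  112:4303  113:5398  114:2826  115:503  116:3619  117:5369  118:12894  119:8849
  120:13297
Giant step factor: 10197^(-121) ≡ 7924 (mod 14561).
Scan 8602·7924^i mod 14561 for i = 0, 1, …:
  i=0: 8602   i=1: 2207   i=2: 507   i=3: 13193
  i=4: 7913   i=5: 2946   i=6: 2821   i=7: 2469
  i=8: 8933   i=9: 4071     …   i=114: 9381
  i=115: 1139
Match at i=115, j=106: n = 115·121 + 106 = 14021.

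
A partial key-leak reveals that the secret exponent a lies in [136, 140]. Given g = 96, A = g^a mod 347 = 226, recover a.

Compute 96^136 mod 347 = 205, then multiply by 96 repeatedly:
  96^136=205  96^137=248  96^138=212  96^139=226
Found 226 at exponent 139.

139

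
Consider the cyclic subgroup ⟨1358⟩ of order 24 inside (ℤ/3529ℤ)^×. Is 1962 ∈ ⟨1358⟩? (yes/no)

yes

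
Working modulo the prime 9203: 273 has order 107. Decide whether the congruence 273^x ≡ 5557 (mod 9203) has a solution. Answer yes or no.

5557 ∈ ⟨273⟩ iff 5557^107 ≡ 1 (mod 9203), since |⟨273⟩| = 107.
5557^107 mod 9203 = 3435.
Since 3435 ≠ 1, 5557 does not lie in the subgroup.

no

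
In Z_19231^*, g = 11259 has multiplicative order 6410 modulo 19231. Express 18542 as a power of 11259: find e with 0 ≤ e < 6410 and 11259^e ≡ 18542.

Baby-step giant-step with m = ceil(sqrt(6410)) = 81.
Baby table (11259^j mod 19231 for j=0..80):
  0:1  1:11259  2:13560  3:16362  4:6009  5:673  6:293  7:10386
  8:11494  9:5547  10:10616  11:4879  12:8925  13:4600  14:2317  15:9867
  16:14297  17:6453  18:18840  19:1630  20:5796  21:6381  22:15894  23:6091
  24:823  25:16046  26:5900  27:4226  28:3040  29:15411  30:10367  31:9114
  32:17141  33:7434  34:6094  35:15369  36:18264  37:16524  38:3022  39:5059
  40:16290  41:3063  42:5134  43:14551  44:820  45:1500  46:3682  47:12833
  48:4244  49:13392  50:9488  51:16418  52:1890  53:10024  54:12708  55:732
  56:10720  57:2724  58:15302  59:13920  60:11861  61:2935  62:6307  63:9661
  64:2663  65:1588  66:13693  67:13791  68:1775  69:3716  70:11019  71:3740
  72:12001  73:2253  74:838  75:11852  76:16990  77:18884  78:16251  79:6275
  80:14762
Giant step factor: 11259^(-81) ≡ 14752 (mod 19231).
Scan 18542·14752^i mod 19231 for i = 0, 1, …:
  i=0: 18542   i=1: 9071   i=2: 6094
Match at i=2, j=34: e = 2·81 + 34 = 196.

196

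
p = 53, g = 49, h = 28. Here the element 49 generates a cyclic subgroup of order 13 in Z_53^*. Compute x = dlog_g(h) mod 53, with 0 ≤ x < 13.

8

Successive powers of 49 modulo 53:
  49^0=1  49^1=49  49^2=16  49^3=42  49^4=44  49^5=36
  49^6=15  49^7=46  49^8=28
So 49^8 ≡ 28 (mod 53), giving x = 8.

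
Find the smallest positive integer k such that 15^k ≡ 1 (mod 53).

13

The order of 15 must divide p − 1 = 52 = 2^2 · 13.
Divisors: 1, 2, 4, 13, 26, 52.
Check each in increasing order: 15^1 ≡ 15;  15^2 ≡ 13;  15^4 ≡ 10;  15^13 ≡ 1.
Smallest exponent giving 1 is 13.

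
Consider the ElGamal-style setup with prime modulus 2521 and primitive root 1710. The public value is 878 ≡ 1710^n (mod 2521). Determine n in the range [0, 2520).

Baby-step giant-step with m = ceil(sqrt(2520)) = 51.
Baby table (1710^j mod 2521 for j=0..50):
  0:1  1:1710  2:2261  3:1617  4:2054  5:587  6:412  7:1161
  8:1283  9:660  10:1713  11:2349  12:837  13:1863  14:1707  15:2173
  16:2397  17:2245  18:1988  19:1172  20:2446  21:321  22:1853  23:2254
  24:2252  25:1353  26:1873  27:1160  28:2094  29:920  30:96  31:295
  32:250  33:1451  34:546  35:890  36:1737  37:532  38:2160  39:335
  40:583  41:1135  42:2201  43:2378  44:7  45:1886  46:701  47:1235
  48:1773  49:1588  50:363
Giant step factor: 1710^(-51) ≡ 371 (mod 2521).
Scan 878·371^i mod 2521 for i = 0, 1, …:
  i=0: 878   i=1: 529   i=2: 2142   i=3: 567
  i=4: 1114   i=5: 2371   i=6: 2333   i=7: 840
  i=8: 1557   i=9: 338     …   i=35: 1418
  i=36: 1710
Match at i=36, j=1: n = 36·51 + 1 = 1837.

1837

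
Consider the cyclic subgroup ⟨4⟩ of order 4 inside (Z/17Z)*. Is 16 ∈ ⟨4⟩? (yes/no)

⟨4⟩ has order 4; its elements mod 17 are {1, 4, 13, 16}.
16 is in this set.

yes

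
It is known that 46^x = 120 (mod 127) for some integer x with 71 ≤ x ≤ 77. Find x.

76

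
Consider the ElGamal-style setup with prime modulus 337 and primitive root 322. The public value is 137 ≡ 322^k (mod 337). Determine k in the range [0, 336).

318

Baby-step giant-step with m = ceil(sqrt(336)) = 19.
Baby table (322^j mod 337 for j=0..18):
  0:1  1:322  2:225  3:332  4:75  5:223  6:25  7:299
  8:233  9:212  10:190  11:183  12:288  13:61  14:96  15:245
  16:32  17:194  18:123
Giant step factor: 322^(-19) ≡ 238 (mod 337).
Scan 137·238^i mod 337 for i = 0, 1, …:
  i=0: 137   i=1: 254   i=2: 129   i=3: 35
  i=4: 242   i=5: 306   i=6: 36   i=7: 143
  i=8: 334   i=9: 297     …   i=15: 142
  i=16: 96
Match at i=16, j=14: k = 16·19 + 14 = 318.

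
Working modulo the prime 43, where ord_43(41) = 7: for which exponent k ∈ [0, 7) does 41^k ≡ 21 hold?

Successive powers of 41 modulo 43:
  41^0=1  41^1=41  41^2=4  41^3=35  41^4=16  41^5=11
  41^6=21
So 41^6 ≡ 21 (mod 43), giving k = 6.

6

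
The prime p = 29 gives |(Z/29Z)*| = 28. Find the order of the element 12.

4

The order of 12 must divide p − 1 = 28 = 2^2 · 7.
Divisors: 1, 2, 4, 7, 14, 28.
Check each in increasing order: 12^1 ≡ 12;  12^2 ≡ 28;  12^4 ≡ 1.
Smallest exponent giving 1 is 4.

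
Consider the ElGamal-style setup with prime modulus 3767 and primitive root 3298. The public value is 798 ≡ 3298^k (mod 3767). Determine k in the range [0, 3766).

Baby-step giant-step with m = ceil(sqrt(3766)) = 62.
Baby table (3298^j mod 3767 for j=0..61):
  0:1  1:3298  2:1475  3:1353  4:2066  5:2932  6:3614  7:184
  8:345  9:176  10:330  11:3444  12:807  13:1984  14:3720  15:3208
  16:2248  17:448  18:840  19:1575  20:3424  21:2653  22:2620  23:3029
  24:3325  25:113  26:3508  27:927  28:2209  29:3671  30:3587  31:1546
  32:1957  33:1315  34:1053  35:3387  36:1171  37:783  38:1939  39:2223
  40:872  41:1635  42:1653  43:745  44:926  45:2678  46:2196  47:2234
  48:3247  49:2792  50:1468  51:869  52:3042  53:995  54:453  55:2262
  56:1416  57:2655  58:1682  59:2212  60:2264  61:478
Giant step factor: 3298^(-62) ≡ 3560 (mod 3767).
Scan 798·3560^i mod 3767 for i = 0, 1, …:
  i=0: 798   i=1: 562   i=2: 443   i=3: 2474
  i=4: 194   i=5: 1279   i=6: 2704   i=7: 1555
  i=8: 2077   i=9: 3266     …   i=37: 2422
  i=38: 3424
Match at i=38, j=20: k = 38·62 + 20 = 2376.

2376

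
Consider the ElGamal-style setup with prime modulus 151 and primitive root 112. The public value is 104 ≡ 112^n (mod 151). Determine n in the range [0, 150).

Baby-step giant-step with m = ceil(sqrt(150)) = 13.
Baby table (112^j mod 151 for j=0..12):
  0:1  1:112  2:11  3:24  4:121  5:113  6:123  7:35
  8:145  9:83  10:85  11:7  12:29
Giant step factor: 112^(-13) ≡ 51 (mod 151).
Scan 104·51^i mod 151 for i = 0, 1, …:
  i=0: 104   i=1: 19   i=2: 63   i=3: 42
  i=4: 28   i=5: 69   i=6: 46   i=7: 81
  i=8: 54   i=9: 36   i=10: 24
Match at i=10, j=3: n = 10·13 + 3 = 133.

133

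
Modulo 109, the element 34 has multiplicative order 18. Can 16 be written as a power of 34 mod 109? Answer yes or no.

16 ∈ ⟨34⟩ iff 16^18 ≡ 1 (mod 109), since |⟨34⟩| = 18.
16^18 mod 109 = 1.
Since 1 = 1, 16 lies in the subgroup.

yes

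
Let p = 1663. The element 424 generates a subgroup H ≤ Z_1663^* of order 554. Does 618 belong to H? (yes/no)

618 ∈ ⟨424⟩ iff 618^554 ≡ 1 (mod 1663), since |⟨424⟩| = 554.
618^554 mod 1663 = 1.
Since 1 = 1, 618 lies in the subgroup.

yes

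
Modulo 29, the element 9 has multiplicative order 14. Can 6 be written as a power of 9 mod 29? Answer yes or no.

⟨9⟩ has order 14; its elements mod 29 are {1, 4, 5, 6, 7, 9, 13, 16, 20, 22, 23, 24, 25, 28}.
6 is in this set.

yes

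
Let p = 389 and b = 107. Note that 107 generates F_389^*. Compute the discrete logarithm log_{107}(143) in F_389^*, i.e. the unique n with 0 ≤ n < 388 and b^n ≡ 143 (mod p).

Baby-step giant-step with m = ceil(sqrt(388)) = 20.
Baby table (107^j mod 389 for j=0..19):
  0:1  1:107  2:168  3:82  4:216  5:161  6:111  7:207
  8:365  9:155  10:247  11:366  12:262  13:26  14:59  15:89
  16:187  17:170  18:296  19:163
Giant step factor: 107^(-20) ≡ 79 (mod 389).
Scan 143·79^i mod 389 for i = 0, 1, …:
  i=0: 143   i=1: 16   i=2: 97   i=3: 272
  i=4: 93   i=5: 345   i=6: 25   i=7: 30
  i=8: 36   i=9: 121     …   i=13: 348
  i=14: 262
Match at i=14, j=12: n = 14·20 + 12 = 292.

292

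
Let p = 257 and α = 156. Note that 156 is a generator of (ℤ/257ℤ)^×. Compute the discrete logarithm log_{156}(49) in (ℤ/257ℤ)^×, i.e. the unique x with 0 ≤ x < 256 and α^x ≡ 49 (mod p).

190

Baby-step giant-step with m = ceil(sqrt(256)) = 16.
Baby table (156^j mod 257 for j=0..15):
  0:1  1:156  2:178  3:12  4:73  5:80  6:144  7:105
  8:189  9:186  10:232  11:212  12:176  13:214  14:231  15:56
Giant step factor: 156^(-16) ≡ 128 (mod 257).
Scan 49·128^i mod 257 for i = 0, 1, …:
  i=0: 49   i=1: 104   i=2: 205   i=3: 26
  i=4: 244   i=5: 135   i=6: 61   i=7: 98
  i=8: 208   i=9: 153   i=10: 52   i=11: 231
Match at i=11, j=14: x = 11·16 + 14 = 190.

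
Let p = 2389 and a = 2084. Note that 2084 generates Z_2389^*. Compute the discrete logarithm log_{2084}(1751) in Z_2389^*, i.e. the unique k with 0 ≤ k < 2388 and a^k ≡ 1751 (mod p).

Baby-step giant-step with m = ceil(sqrt(2388)) = 49.
Baby table (2084^j mod 2389 for j=0..48):
  0:1  1:2084  2:2243  3:1528  4:2204  5:1478  6:731  7:1611
  8:779  9:1305  10:938  11:590  12:1614  13:2253  14:867  15:744
  16:35  17:1270  18:2057  19:922  20:692  21:1561  22:1695  23:1438
  24:986  25:284  26:1773  27:1538  28:1543  29:18  30:1677  31:2150
  32:1225  33:1448  34:325  35:1213  36:330  37:2077  38:1989  39:161
  40:1064  41:384  42:2330  43:1272  44:1447  45:630  46:1359  47:1191
  48:2262
Giant step factor: 2084^(-49) ≡ 734 (mod 2389).
Scan 1751·734^i mod 2389 for i = 0, 1, …:
  i=0: 1751   i=1: 2341   i=2: 603   i=3: 637
  i=4: 1703   i=5: 555   i=6: 1240   i=7: 2340
  i=8: 2258   i=9: 1795   i=10: 1191
Match at i=10, j=47: k = 10·49 + 47 = 537.

537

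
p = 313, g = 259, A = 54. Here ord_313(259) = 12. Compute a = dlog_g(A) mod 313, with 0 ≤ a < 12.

7

Successive powers of 259 modulo 313:
  259^0=1  259^1=259  259^2=99  259^3=288  259^4=98  259^5=29
  259^6=312  259^7=54
So 259^7 ≡ 54 (mod 313), giving a = 7.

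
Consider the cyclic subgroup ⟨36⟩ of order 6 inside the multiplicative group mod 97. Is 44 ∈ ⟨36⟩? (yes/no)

no

⟨36⟩ has order 6; its elements mod 97 are {1, 35, 36, 61, 62, 96}.
44 is not in this set.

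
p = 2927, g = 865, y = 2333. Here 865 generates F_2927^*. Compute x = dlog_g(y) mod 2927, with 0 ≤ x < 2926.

Baby-step giant-step with m = ceil(sqrt(2926)) = 55.
Baby table (865^j mod 2927 for j=0..54):
  0:1  1:865  2:1840  3:2239  4:1988  5:1471  6:2097  7:2092
  8:694  9:275  10:788  11:2556  12:1055  13:2278  14:599  15:56
  16:1608  17:595  18:2450  19:102  20:420  21:352  22:72  23:813
  24:765  25:223  26:2640  27:540  28:1707  29:1347  30:209  31:2238
  32:1123  33:2558  34:2785  35:104  36:2150  37:1105  38:1623  39:1862
  40:780  41:1490  42:970  43:1928  44:2257  45:2923  46:2394  47:1421
  48:2752  49:829  50:2897  51:393  52:413  53:151  54:1827
Giant step factor: 865^(-55) ≡ 1470 (mod 2927).
Scan 2333·1470^i mod 2927 for i = 0, 1, …:
  i=0: 2333   i=1: 1993   i=2: 2710   i=3: 53
  i=4: 1808   i=5: 44   i=6: 286   i=7: 1859
  i=8: 1839   i=9: 1709     …   i=16: 2511
  i=17: 223
Match at i=17, j=25: x = 17·55 + 25 = 960.

960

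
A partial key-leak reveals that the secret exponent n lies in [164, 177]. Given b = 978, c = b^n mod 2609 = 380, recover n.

172

Compute 978^164 mod 2609 = 2036, then multiply by 978 repeatedly:
  978^164=2036  978^165=541  978^166=2080  978^167=1829  978^168=1597
  978^169=1684  978^170=673  978^171=726  978^172=380
Found 380 at exponent 172.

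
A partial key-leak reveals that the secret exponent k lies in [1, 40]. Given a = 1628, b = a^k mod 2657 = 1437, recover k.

37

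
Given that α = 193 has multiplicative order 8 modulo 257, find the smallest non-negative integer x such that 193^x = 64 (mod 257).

5

Successive powers of 193 modulo 257:
  193^0=1  193^1=193  193^2=241  193^3=253  193^4=256  193^5=64
So 193^5 ≡ 64 (mod 257), giving x = 5.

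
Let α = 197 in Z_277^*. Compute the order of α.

276

The order of 197 must divide p − 1 = 276 = 2^2 · 3 · 23.
Divisors: 1, 2, 3, 4, 6, 12, 23, 46, 69, 92, 138, 276.
Check each in increasing order: 197^1 ≡ 197;  197^2 ≡ 29;  197^3 ≡ 173;  197^4 ≡ 10;  197^6 ≡ 13;  197^12 ≡ 169;  197^23 ≡ 242;  197^46 ≡ 117;  197^69 ≡ 60;  197^92 ≡ 116;  197^138 ≡ 276;  197^276 ≡ 1.
Smallest exponent giving 1 is 276.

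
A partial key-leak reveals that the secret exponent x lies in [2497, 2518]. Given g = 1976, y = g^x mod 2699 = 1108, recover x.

2504

Compute 1976^2497 mod 2699 = 2525, then multiply by 1976 repeatedly:
  1976^2497=2525  1976^2498=1648  1976^2499=1454  1976^2500=1368  1976^2501=1469
  1976^2502=1319  1976^2503=1809  1976^2504=1108
Found 1108 at exponent 2504.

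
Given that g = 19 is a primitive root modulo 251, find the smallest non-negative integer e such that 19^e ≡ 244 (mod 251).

171

Baby-step giant-step with m = ceil(sqrt(250)) = 16.
Baby table (19^j mod 251 for j=0..15):
  0:1  1:19  2:110  3:82  4:52  5:235  6:198  7:248
  8:194  9:172  10:5  11:95  12:48  13:159  14:9  15:171
Giant step factor: 19^(-16) ≡ 233 (mod 251).
Scan 244·233^i mod 251 for i = 0, 1, …:
  i=0: 244   i=1: 126   i=2: 242   i=3: 162
  i=4: 96   i=5: 29   i=6: 231   i=7: 109
  i=8: 46   i=9: 176   i=10: 95
Match at i=10, j=11: e = 10·16 + 11 = 171.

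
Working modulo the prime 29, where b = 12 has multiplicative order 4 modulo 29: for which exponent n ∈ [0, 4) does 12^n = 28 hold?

Successive powers of 12 modulo 29:
  12^0=1  12^1=12  12^2=28
So 12^2 ≡ 28 (mod 29), giving n = 2.

2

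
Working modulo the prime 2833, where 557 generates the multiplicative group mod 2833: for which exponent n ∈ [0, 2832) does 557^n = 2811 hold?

Baby-step giant-step with m = ceil(sqrt(2832)) = 54.
Baby table (557^j mod 2833 for j=0..53):
  0:1  1:557  2:1452  3:1359  4:552  5:1500  6:2598  7:2256
  8:1573  9:764  10:598  11:1625  12:1398  13:2444  14:1468  15:1772
  16:1120  17:580  18:98  19:759  20:646  21:31  22:269  23:2517
  24:2467  25:114  26:1172  27:1214  28:1944  29:602  30:1020  31:1540
  32:2214  33:843  34:2106  35:180  36:1105  37:724  38:982  39:205
  40:865  41:195  42:961  43:2673  44:1536  45:2819  46:701  47:2336
  48:805  49:771  50:1664  51:457  52:2412  53:642
Giant step factor: 557^(-54) ≡ 49 (mod 2833).
Scan 2811·49^i mod 2833 for i = 0, 1, …:
  i=0: 2811   i=1: 1755   i=2: 1005   i=3: 1084
  i=4: 2122   i=5: 1990   i=6: 1188   i=7: 1552
  i=8: 2390   i=9: 957     …   i=30: 2428
  i=31: 2819
Match at i=31, j=45: n = 31·54 + 45 = 1719.

1719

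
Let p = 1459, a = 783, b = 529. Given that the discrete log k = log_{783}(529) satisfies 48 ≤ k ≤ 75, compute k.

Compute 783^48 mod 1459 = 911, then multiply by 783 repeatedly:
  783^48=911  783^49=1321  783^50=1371  783^51=1128  783^52=529
Found 529 at exponent 52.

52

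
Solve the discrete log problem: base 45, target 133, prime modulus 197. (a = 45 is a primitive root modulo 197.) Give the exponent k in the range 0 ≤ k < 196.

Baby-step giant-step with m = ceil(sqrt(196)) = 14.
Baby table (45^j mod 197 for j=0..13):
  0:1  1:45  2:55  3:111  4:70  5:195  6:107  7:87
  8:172  9:57  10:4  11:180  12:23  13:50
Giant step factor: 45^(-14) ≡ 19 (mod 197).
Scan 133·19^i mod 197 for i = 0, 1, …:
  i=0: 133   i=1: 163   i=2: 142   i=3: 137
  i=4: 42   i=5: 10   i=6: 190   i=7: 64
  i=8: 34   i=9: 55
Match at i=9, j=2: k = 9·14 + 2 = 128.

128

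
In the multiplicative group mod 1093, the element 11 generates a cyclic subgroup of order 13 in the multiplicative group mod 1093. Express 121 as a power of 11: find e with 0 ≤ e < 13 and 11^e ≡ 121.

Successive powers of 11 modulo 1093:
  11^0=1  11^1=11  11^2=121
So 11^2 ≡ 121 (mod 1093), giving e = 2.

2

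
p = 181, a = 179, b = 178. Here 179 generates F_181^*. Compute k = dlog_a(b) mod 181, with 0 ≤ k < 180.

Baby-step giant-step with m = ceil(sqrt(180)) = 14.
Baby table (179^j mod 181 for j=0..13):
  0:1  1:179  2:4  3:173  4:16  5:149  6:64  7:53
  8:75  9:31  10:119  11:124  12:114  13:134
Giant step factor: 179^(-14) ≡ 52 (mod 181).
Scan 178·52^i mod 181 for i = 0, 1, …:
  i=0: 178   i=1: 25   i=2: 33   i=3: 87
  i=4: 180   i=5: 129   i=6: 11   i=7: 29
  i=8: 60   i=9: 43   i=10: 64
Match at i=10, j=6: k = 10·14 + 6 = 146.

146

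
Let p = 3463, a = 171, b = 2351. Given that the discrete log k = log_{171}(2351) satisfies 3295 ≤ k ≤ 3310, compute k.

3298

Compute 171^3295 mod 3463 = 1442, then multiply by 171 repeatedly:
  171^3295=1442  171^3296=709  171^3297=34  171^3298=2351
Found 2351 at exponent 3298.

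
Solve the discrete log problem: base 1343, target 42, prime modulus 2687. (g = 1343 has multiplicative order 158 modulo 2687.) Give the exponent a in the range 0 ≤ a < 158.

Baby-step giant-step with m = ceil(sqrt(158)) = 13.
Baby table (1343^j mod 2687 for j=0..12):
  0:1  1:1343  2:672  3:2351  4:168  5:2603  6:42  7:2666
  8:1354  9:2010  10:1682  11:1846  12:1764
Giant step factor: 1343^(-13) ≡ 2556 (mod 2687).
Scan 42·2556^i mod 2687 for i = 0, 1, …:
  i=0: 42
Match at i=0, j=6: a = 0·13 + 6 = 6.

6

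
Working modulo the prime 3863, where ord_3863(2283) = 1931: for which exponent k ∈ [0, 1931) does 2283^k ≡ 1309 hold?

Baby-step giant-step with m = ceil(sqrt(1931)) = 44.
Baby table (2283^j mod 3863 for j=0..43):
  0:1  1:2283  2:902  3:287  4:2374  5:53  6:1246  7:1450
  8:3622  9:2206  10:2809  11:367  12:3453  13:2679  14:1028  15:2083
  16:136  17:1448  18:2919  19:402  20:2235  21:3345  22:3347  23:187
  24:1991  25:2565  26:3450  27:3556  28:2185  29:1222  30:740  31:1289
  32:3044  33:3778  34:2958  35:590  36:2646  37:2949  38:3221  39:2254
  40:366  41:1170  42:1777  43:741
Giant step factor: 2283^(-44) ≡ 3332 (mod 3863).
Scan 1309·3332^i mod 3863 for i = 0, 1, …:
  i=0: 1309   i=1: 261   i=2: 477   i=3: 1671
  i=4: 1189   i=5: 2173   i=6: 1174   i=7: 2412
  i=8: 1744   i=9: 1056     …   i=23: 2145
  i=24: 590
Match at i=24, j=35: k = 24·44 + 35 = 1091.

1091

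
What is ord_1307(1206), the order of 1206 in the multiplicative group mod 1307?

The order of 1206 must divide p − 1 = 1306 = 2 · 653.
Divisors: 1, 2, 653, 1306.
Check each in increasing order: 1206^1 ≡ 1206;  1206^2 ≡ 1052;  1206^653 ≡ 1306;  1206^1306 ≡ 1.
Smallest exponent giving 1 is 1306.

1306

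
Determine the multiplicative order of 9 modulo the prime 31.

The order of 9 must divide p − 1 = 30 = 2 · 3 · 5.
Divisors: 1, 2, 3, 5, 6, 10, 15, 30.
Check each in increasing order: 9^1 ≡ 9;  9^2 ≡ 19;  9^3 ≡ 16;  9^5 ≡ 25;  9^6 ≡ 8;  9^10 ≡ 5;  9^15 ≡ 1.
Smallest exponent giving 1 is 15.

15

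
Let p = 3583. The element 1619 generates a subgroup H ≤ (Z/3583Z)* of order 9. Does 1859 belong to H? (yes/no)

yes

⟨1619⟩ has order 9; its elements mod 3583 are {1, 95, 1038, 1619, 1859, 1869, 1988, 2544, 3319}.
1859 is in this set.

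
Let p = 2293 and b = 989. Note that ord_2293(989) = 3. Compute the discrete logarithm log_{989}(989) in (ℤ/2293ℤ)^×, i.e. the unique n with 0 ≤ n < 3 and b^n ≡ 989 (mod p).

Successive powers of 989 modulo 2293:
  989^0=1  989^1=989
So 989^1 ≡ 989 (mod 2293), giving n = 1.

1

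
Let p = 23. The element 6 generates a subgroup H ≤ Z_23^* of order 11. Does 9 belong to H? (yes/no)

yes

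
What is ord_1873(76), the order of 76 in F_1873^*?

The order of 76 must divide p − 1 = 1872 = 2^4 · 3^2 · 13.
Divisors: 1, 2, 3, 4, 6, 8, 9, 12, 13, 16, 18, 24, 26, 36, 39, 48, 52, 72, 78, 104, 117, 144, 156, 208, 234, 312, 468, 624, 936, 1872.
Check each in increasing order: 76^1 ≡ 76;  76^2 ≡ 157;  76^3 ≡ 694;  76^4 ≡ 300;  76^6 ≡ 275;  76^8 ≡ 96;  76^9 ≡ 1677;  76^12 ≡ 705;  76^13 ≡ 1136;  76^16 ≡ 1724;  76^18 ≡ 956;  76^24 ≡ 680;  76^26 ≡ 1872;  76^36 ≡ 1785;  76^39 ≡ 737;  76^48 ≡ 1642;  76^52 ≡ 1.
Smallest exponent giving 1 is 52.

52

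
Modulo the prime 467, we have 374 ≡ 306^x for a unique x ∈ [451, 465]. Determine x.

464

Compute 306^451 mod 467 = 302, then multiply by 306 repeatedly:
  306^451=302  306^452=413  306^453=288  306^454=332  306^455=253
  306^456=363  306^457=399  306^458=207  306^459=297  306^460=284
  306^461=42  306^462=243  306^463=105  306^464=374
Found 374 at exponent 464.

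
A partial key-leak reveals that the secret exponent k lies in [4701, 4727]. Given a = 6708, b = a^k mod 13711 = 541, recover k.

4709

Compute 6708^4701 mod 13711 = 2339, then multiply by 6708 repeatedly:
  6708^4701=2339  6708^4702=4628  6708^4703=2920  6708^4704=8052  6708^4705=5187
  6708^4706=9589  6708^4707=4711  6708^4708=11244  6708^4709=541
Found 541 at exponent 4709.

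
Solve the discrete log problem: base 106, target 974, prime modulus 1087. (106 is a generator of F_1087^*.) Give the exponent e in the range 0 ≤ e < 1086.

732

Baby-step giant-step with m = ceil(sqrt(1086)) = 33.
Baby table (106^j mod 1087 for j=0..32):
  0:1  1:106  2:366  3:751  4:255  5:942  6:935  7:193
  8:892  9:1070  10:372  11:300  12:277  13:13  14:291  15:410
  16:1067  17:54  18:289  19:198  20:335  21:726  22:866  23:488
  24:639  25:340  26:169  27:522  28:982  29:827  30:702  31:496
  32:400
Giant step factor: 106^(-33) ≡ 466 (mod 1087).
Scan 974·466^i mod 1087 for i = 0, 1, …:
  i=0: 974   i=1: 605   i=2: 397   i=3: 212
  i=4: 962   i=5: 448   i=6: 64   i=7: 475
  i=8: 689   i=9: 409     …   i=21: 23
  i=22: 935
Match at i=22, j=6: e = 22·33 + 6 = 732.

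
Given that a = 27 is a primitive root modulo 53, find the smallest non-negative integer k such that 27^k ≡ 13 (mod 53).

Baby-step giant-step with m = ceil(sqrt(52)) = 8.
Baby table (27^j mod 53 for j=0..7):
  0:1  1:27  2:40  3:20  4:10  5:5  6:29  7:41
Giant step factor: 27^(-8) ≡ 44 (mod 53).
Scan 13·44^i mod 53 for i = 0, 1, …:
  i=0: 13   i=1: 42   i=2: 46   i=3: 10
Match at i=3, j=4: k = 3·8 + 4 = 28.

28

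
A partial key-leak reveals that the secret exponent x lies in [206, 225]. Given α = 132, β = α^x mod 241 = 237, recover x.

220

Compute 132^206 mod 241 = 229, then multiply by 132 repeatedly:
  132^206=229  132^207=103  132^208=100  132^209=186  132^210=211
  132^211=137  132^212=9  132^213=224  132^214=166  132^215=222
  132^216=143  132^217=78  132^218=174  132^219=73  132^220=237
Found 237 at exponent 220.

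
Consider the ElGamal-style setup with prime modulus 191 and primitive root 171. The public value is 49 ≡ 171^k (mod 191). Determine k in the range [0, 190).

114

Baby-step giant-step with m = ceil(sqrt(190)) = 14.
Baby table (171^j mod 191 for j=0..13):
  0:1  1:171  2:18  3:22  4:133  5:14  6:102  7:61
  8:117  9:143  10:5  11:91  12:90  13:110
Giant step factor: 171^(-14) ≡ 27 (mod 191).
Scan 49·27^i mod 191 for i = 0, 1, …:
  i=0: 49   i=1: 177   i=2: 4   i=3: 108
  i=4: 51   i=5: 40   i=6: 125   i=7: 128
  i=8: 18
Match at i=8, j=2: k = 8·14 + 2 = 114.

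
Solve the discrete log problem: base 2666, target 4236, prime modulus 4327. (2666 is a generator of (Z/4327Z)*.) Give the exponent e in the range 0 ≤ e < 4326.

Baby-step giant-step with m = ceil(sqrt(4326)) = 66.
Baby table (2666^j mod 4327 for j=0..65):
  0:1  1:2666  2:2622  3:2147  4:3608  5:7  6:1354  7:1046
  8:2048  9:3621  10:49  11:824  12:2995  13:1355  14:3712  15:343
  16:1441  17:3657  18:831  19:22  20:2401  21:1433  22:3964  23:1490
  24:154  25:3826  26:1377  27:1786  28:1776  29:1078  30:820  31:985
  32:3848  33:3778  34:3219  35:1413  36:2568  37:974  38:484  39:898
  40:1237  41:668  42:2491  43:3388  44:1959  45:5  46:349  47:129
  48:2081  49:732  50:35  51:2443  52:903  53:1586  54:797  55:245
  56:4120  57:1994  58:2448  59:1252  60:1715  61:2878  62:977  63:4155
  64:110  65:3351
Giant step factor: 2666^(-66) ≡ 3987 (mod 4327).
Scan 4236·3987^i mod 4327 for i = 0, 1, …:
  i=0: 4236   i=1: 651   i=2: 3664   i=3: 416
  i=4: 1351   i=5: 3649   i=6: 1189   i=7: 2478
  i=8: 1245   i=9: 746     …   i=16: 988
  i=17: 1586
Match at i=17, j=53: e = 17·66 + 53 = 1175.

1175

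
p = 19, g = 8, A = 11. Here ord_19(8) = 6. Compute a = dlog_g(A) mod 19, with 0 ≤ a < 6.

4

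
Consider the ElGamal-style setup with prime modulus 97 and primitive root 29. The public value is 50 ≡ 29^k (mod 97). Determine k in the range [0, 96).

Baby-step giant-step with m = ceil(sqrt(96)) = 10.
Baby table (29^j mod 97 for j=0..9):
  0:1  1:29  2:65  3:42  4:54  5:14  6:18  7:37
  8:6  9:77
Giant step factor: 29^(-10) ≡ 49 (mod 97).
Scan 50·49^i mod 97 for i = 0, 1, …:
  i=0: 50   i=1: 25   i=2: 61   i=3: 79
  i=4: 88   i=5: 44   i=6: 22   i=7: 11
  i=8: 54
Match at i=8, j=4: k = 8·10 + 4 = 84.

84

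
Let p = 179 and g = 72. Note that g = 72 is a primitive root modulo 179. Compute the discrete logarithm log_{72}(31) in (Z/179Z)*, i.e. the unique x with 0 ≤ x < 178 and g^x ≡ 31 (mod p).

84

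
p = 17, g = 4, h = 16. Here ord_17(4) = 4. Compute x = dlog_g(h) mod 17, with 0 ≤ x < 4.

2

Successive powers of 4 modulo 17:
  4^0=1  4^1=4  4^2=16
So 4^2 ≡ 16 (mod 17), giving x = 2.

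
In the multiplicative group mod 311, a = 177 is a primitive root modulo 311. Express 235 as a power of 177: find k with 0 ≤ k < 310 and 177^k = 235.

46

Baby-step giant-step with m = ceil(sqrt(310)) = 18.
Baby table (177^j mod 311 for j=0..17):
  0:1  1:177  2:229  3:103  4:193  5:262  6:35  7:286
  8:240  9:184  10:224  11:151  12:292  13:58  14:3  15:220
  16:65  17:309
Giant step factor: 177^(-18) ≡ 94 (mod 311).
Scan 235·94^i mod 311 for i = 0, 1, …:
  i=0: 235   i=1: 9   i=2: 224
Match at i=2, j=10: k = 2·18 + 10 = 46.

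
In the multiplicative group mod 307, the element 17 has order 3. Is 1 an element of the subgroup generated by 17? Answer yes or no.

yes

⟨17⟩ has order 3; its elements mod 307 are {1, 17, 289}.
1 is in this set.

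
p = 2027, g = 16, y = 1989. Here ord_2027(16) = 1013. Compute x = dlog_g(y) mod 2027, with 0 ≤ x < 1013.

13

Successive powers of 16 modulo 2027:
  16^0=1  16^1=16  16^2=256  16^3=42  16^4=672  16^5=617
  16^6=1764  16^7=1873  16^8=1590  16^9=1116  16^10=1640  16^11=1916
  16^12=251  16^13=1989
So 16^13 ≡ 1989 (mod 2027), giving x = 13.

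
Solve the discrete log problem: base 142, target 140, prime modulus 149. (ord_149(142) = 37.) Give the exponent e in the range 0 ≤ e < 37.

8

Successive powers of 142 modulo 149:
  142^0=1  142^1=142  142^2=49  142^3=104  142^4=17  142^5=30
  142^6=88  142^7=129  142^8=140
So 142^8 ≡ 140 (mod 149), giving e = 8.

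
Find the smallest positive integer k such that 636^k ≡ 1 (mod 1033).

1032

The order of 636 must divide p − 1 = 1032 = 2^3 · 3 · 43.
Divisors: 1, 2, 3, 4, 6, 8, 12, 24, 43, 86, 129, 172, 258, 344, 516, 1032.
Check each in increasing order: 636^1 ≡ 636;  636^2 ≡ 593;  636^3 ≡ 103;  636^4 ≡ 429;  636^6 ≡ 279;  636^8 ≡ 167;  636^12 ≡ 366;  636^24 ≡ 699;  636^43 ≡ 626;  636^86 ≡ 369;  636^129 ≡ 635;  636^172 ≡ 838;  636^258 ≡ 355;  636^344 ≡ 837;  636^516 ≡ 1032;  636^1032 ≡ 1.
Smallest exponent giving 1 is 1032.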